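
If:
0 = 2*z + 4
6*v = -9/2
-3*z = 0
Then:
No Solution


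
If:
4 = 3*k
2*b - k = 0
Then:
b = 2/3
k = 4/3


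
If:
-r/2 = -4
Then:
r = 8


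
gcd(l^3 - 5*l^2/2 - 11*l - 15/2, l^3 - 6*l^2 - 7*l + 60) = l - 5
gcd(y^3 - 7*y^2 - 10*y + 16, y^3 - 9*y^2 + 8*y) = y^2 - 9*y + 8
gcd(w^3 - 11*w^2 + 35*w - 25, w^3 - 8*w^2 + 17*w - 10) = w^2 - 6*w + 5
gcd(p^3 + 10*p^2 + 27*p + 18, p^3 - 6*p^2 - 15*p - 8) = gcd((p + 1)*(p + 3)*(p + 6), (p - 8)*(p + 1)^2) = p + 1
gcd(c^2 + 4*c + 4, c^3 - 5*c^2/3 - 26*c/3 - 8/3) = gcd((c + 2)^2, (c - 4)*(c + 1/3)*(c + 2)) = c + 2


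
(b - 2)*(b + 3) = b^2 + b - 6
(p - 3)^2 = p^2 - 6*p + 9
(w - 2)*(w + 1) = w^2 - w - 2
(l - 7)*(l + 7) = l^2 - 49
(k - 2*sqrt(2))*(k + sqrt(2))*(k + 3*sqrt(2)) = k^3 + 2*sqrt(2)*k^2 - 10*k - 12*sqrt(2)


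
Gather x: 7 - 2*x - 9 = -2*x - 2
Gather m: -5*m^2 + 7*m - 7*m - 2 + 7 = 5 - 5*m^2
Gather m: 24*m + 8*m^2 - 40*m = 8*m^2 - 16*m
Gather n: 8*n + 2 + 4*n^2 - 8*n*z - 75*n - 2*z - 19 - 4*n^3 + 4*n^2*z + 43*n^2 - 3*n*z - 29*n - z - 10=-4*n^3 + n^2*(4*z + 47) + n*(-11*z - 96) - 3*z - 27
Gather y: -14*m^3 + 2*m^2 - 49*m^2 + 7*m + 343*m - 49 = -14*m^3 - 47*m^2 + 350*m - 49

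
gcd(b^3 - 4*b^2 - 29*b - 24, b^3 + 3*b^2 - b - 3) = b^2 + 4*b + 3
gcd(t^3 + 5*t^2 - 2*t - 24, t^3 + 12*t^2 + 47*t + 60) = t^2 + 7*t + 12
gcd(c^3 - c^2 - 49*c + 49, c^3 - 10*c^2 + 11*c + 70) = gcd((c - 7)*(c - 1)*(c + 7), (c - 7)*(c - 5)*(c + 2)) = c - 7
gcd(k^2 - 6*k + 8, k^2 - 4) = k - 2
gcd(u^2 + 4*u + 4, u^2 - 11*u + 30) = 1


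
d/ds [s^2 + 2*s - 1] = 2*s + 2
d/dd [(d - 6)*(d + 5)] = 2*d - 1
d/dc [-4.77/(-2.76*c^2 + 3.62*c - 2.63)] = (17.2674 - 26.3304*c)/(2.76*c^2 - 3.62*c + 2.63)^2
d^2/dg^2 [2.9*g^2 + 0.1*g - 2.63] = 5.80000000000000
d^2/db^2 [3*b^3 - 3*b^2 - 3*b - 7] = 18*b - 6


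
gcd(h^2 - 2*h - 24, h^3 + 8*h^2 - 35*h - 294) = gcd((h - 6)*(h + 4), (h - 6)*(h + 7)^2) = h - 6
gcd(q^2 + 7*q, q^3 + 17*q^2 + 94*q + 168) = q + 7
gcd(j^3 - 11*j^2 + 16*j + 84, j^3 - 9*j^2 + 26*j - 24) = 1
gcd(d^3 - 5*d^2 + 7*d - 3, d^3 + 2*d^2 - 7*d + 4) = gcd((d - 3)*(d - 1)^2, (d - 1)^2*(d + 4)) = d^2 - 2*d + 1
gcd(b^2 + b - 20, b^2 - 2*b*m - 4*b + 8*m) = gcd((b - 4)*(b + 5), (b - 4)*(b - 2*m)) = b - 4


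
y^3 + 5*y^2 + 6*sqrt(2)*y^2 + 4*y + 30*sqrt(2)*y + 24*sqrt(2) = (y + 1)*(y + 4)*(y + 6*sqrt(2))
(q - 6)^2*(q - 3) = q^3 - 15*q^2 + 72*q - 108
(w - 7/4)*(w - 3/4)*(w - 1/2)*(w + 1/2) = w^4 - 5*w^3/2 + 17*w^2/16 + 5*w/8 - 21/64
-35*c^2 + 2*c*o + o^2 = (-5*c + o)*(7*c + o)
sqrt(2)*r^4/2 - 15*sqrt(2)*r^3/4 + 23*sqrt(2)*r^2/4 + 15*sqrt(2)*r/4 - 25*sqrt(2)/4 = (r - 5)*(r - 5/2)*(r - 1)*(sqrt(2)*r/2 + sqrt(2)/2)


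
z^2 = z^2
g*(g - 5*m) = g^2 - 5*g*m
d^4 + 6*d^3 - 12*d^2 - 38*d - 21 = (d - 3)*(d + 1)^2*(d + 7)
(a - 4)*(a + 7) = a^2 + 3*a - 28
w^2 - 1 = (w - 1)*(w + 1)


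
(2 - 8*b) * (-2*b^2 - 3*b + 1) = 16*b^3 + 20*b^2 - 14*b + 2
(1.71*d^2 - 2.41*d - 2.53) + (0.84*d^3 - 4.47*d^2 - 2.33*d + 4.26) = 0.84*d^3 - 2.76*d^2 - 4.74*d + 1.73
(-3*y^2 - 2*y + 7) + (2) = -3*y^2 - 2*y + 9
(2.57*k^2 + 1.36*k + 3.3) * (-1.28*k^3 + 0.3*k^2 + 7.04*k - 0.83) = -3.2896*k^5 - 0.9698*k^4 + 14.2768*k^3 + 8.4313*k^2 + 22.1032*k - 2.739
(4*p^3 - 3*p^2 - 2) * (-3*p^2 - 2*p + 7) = -12*p^5 + p^4 + 34*p^3 - 15*p^2 + 4*p - 14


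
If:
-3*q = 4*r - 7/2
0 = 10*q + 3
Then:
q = -3/10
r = 11/10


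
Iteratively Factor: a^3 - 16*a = (a + 4)*(a^2 - 4*a) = a*(a + 4)*(a - 4)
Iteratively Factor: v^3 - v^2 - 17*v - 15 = (v + 1)*(v^2 - 2*v - 15) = (v - 5)*(v + 1)*(v + 3)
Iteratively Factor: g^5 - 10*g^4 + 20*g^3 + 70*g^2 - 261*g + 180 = (g - 5)*(g^4 - 5*g^3 - 5*g^2 + 45*g - 36) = (g - 5)*(g - 1)*(g^3 - 4*g^2 - 9*g + 36) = (g - 5)*(g - 1)*(g + 3)*(g^2 - 7*g + 12) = (g - 5)*(g - 4)*(g - 1)*(g + 3)*(g - 3)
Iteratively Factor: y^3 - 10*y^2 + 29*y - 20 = (y - 4)*(y^2 - 6*y + 5) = (y - 4)*(y - 1)*(y - 5)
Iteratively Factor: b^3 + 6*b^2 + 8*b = (b + 4)*(b^2 + 2*b) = (b + 2)*(b + 4)*(b)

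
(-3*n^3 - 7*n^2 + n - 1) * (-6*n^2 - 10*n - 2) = 18*n^5 + 72*n^4 + 70*n^3 + 10*n^2 + 8*n + 2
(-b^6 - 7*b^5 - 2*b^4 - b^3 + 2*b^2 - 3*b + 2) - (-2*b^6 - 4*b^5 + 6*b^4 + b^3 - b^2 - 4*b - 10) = b^6 - 3*b^5 - 8*b^4 - 2*b^3 + 3*b^2 + b + 12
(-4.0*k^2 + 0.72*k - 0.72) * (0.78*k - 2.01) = -3.12*k^3 + 8.6016*k^2 - 2.0088*k + 1.4472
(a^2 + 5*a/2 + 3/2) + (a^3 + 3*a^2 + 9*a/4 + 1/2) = a^3 + 4*a^2 + 19*a/4 + 2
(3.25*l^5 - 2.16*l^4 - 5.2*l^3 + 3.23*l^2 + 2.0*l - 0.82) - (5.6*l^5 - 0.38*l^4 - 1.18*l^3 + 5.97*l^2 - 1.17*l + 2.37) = -2.35*l^5 - 1.78*l^4 - 4.02*l^3 - 2.74*l^2 + 3.17*l - 3.19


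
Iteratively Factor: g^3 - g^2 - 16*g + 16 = (g + 4)*(g^2 - 5*g + 4) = (g - 4)*(g + 4)*(g - 1)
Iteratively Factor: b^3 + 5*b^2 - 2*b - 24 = (b + 3)*(b^2 + 2*b - 8) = (b + 3)*(b + 4)*(b - 2)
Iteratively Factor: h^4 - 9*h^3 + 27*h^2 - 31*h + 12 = (h - 3)*(h^3 - 6*h^2 + 9*h - 4) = (h - 4)*(h - 3)*(h^2 - 2*h + 1) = (h - 4)*(h - 3)*(h - 1)*(h - 1)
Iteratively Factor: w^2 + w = (w)*(w + 1)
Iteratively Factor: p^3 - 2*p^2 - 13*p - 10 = (p - 5)*(p^2 + 3*p + 2) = (p - 5)*(p + 2)*(p + 1)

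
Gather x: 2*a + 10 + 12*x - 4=2*a + 12*x + 6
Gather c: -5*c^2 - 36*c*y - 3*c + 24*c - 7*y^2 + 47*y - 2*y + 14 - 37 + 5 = -5*c^2 + c*(21 - 36*y) - 7*y^2 + 45*y - 18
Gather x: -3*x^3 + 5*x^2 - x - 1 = -3*x^3 + 5*x^2 - x - 1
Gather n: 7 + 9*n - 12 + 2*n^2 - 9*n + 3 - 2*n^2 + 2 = 0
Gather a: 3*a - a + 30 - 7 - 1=2*a + 22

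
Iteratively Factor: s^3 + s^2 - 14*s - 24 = (s + 3)*(s^2 - 2*s - 8) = (s + 2)*(s + 3)*(s - 4)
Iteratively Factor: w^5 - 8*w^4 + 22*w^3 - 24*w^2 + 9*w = (w - 1)*(w^4 - 7*w^3 + 15*w^2 - 9*w) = (w - 3)*(w - 1)*(w^3 - 4*w^2 + 3*w) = (w - 3)*(w - 1)^2*(w^2 - 3*w) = w*(w - 3)*(w - 1)^2*(w - 3)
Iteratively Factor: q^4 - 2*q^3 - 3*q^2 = (q)*(q^3 - 2*q^2 - 3*q) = q*(q + 1)*(q^2 - 3*q) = q*(q - 3)*(q + 1)*(q)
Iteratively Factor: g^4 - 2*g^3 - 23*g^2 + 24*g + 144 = (g - 4)*(g^3 + 2*g^2 - 15*g - 36) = (g - 4)*(g + 3)*(g^2 - g - 12) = (g - 4)*(g + 3)^2*(g - 4)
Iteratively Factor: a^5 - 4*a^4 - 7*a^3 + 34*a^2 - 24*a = (a - 1)*(a^4 - 3*a^3 - 10*a^2 + 24*a) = (a - 1)*(a + 3)*(a^3 - 6*a^2 + 8*a) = (a - 2)*(a - 1)*(a + 3)*(a^2 - 4*a) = a*(a - 2)*(a - 1)*(a + 3)*(a - 4)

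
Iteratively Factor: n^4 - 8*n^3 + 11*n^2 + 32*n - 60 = (n - 5)*(n^3 - 3*n^2 - 4*n + 12) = (n - 5)*(n - 2)*(n^2 - n - 6) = (n - 5)*(n - 3)*(n - 2)*(n + 2)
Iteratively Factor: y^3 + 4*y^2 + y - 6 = (y - 1)*(y^2 + 5*y + 6) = (y - 1)*(y + 3)*(y + 2)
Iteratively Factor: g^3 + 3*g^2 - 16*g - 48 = (g + 4)*(g^2 - g - 12) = (g + 3)*(g + 4)*(g - 4)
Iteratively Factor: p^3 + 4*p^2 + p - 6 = (p + 2)*(p^2 + 2*p - 3) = (p - 1)*(p + 2)*(p + 3)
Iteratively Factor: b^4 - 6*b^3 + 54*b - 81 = (b - 3)*(b^3 - 3*b^2 - 9*b + 27) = (b - 3)^2*(b^2 - 9) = (b - 3)^2*(b + 3)*(b - 3)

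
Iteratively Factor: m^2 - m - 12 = (m + 3)*(m - 4)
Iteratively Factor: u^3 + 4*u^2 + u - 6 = (u - 1)*(u^2 + 5*u + 6) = (u - 1)*(u + 2)*(u + 3)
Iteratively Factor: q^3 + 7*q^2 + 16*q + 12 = (q + 2)*(q^2 + 5*q + 6) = (q + 2)*(q + 3)*(q + 2)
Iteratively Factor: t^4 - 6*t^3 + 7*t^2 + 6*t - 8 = (t - 1)*(t^3 - 5*t^2 + 2*t + 8) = (t - 2)*(t - 1)*(t^2 - 3*t - 4) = (t - 2)*(t - 1)*(t + 1)*(t - 4)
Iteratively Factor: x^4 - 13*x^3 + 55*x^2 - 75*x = (x - 5)*(x^3 - 8*x^2 + 15*x) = (x - 5)*(x - 3)*(x^2 - 5*x) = x*(x - 5)*(x - 3)*(x - 5)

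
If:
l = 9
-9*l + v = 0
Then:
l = 9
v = 81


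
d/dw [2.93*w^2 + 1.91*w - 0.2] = 5.86*w + 1.91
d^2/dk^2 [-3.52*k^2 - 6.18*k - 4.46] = -7.04000000000000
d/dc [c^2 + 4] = 2*c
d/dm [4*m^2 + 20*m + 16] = 8*m + 20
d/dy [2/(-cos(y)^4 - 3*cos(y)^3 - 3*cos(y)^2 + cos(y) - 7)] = -2*(9*cos(y) + 9*cos(2*y)/2 + cos(3*y) + 7/2)*sin(y)/(cos(y)^4 + 3*cos(y)^3 + 3*cos(y)^2 - cos(y) + 7)^2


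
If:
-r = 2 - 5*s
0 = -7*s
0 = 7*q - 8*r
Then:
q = -16/7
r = -2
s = 0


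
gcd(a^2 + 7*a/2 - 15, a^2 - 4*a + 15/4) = a - 5/2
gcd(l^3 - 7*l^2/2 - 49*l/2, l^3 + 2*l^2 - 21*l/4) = l^2 + 7*l/2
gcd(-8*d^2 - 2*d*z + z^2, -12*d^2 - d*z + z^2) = -4*d + z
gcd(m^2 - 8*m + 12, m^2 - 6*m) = m - 6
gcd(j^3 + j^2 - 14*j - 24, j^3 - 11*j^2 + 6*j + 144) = j + 3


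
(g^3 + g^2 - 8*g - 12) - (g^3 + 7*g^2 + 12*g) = -6*g^2 - 20*g - 12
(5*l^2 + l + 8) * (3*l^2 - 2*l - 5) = 15*l^4 - 7*l^3 - 3*l^2 - 21*l - 40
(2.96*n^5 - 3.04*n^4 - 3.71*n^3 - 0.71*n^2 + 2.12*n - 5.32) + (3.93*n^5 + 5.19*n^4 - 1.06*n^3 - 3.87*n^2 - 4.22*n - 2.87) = 6.89*n^5 + 2.15*n^4 - 4.77*n^3 - 4.58*n^2 - 2.1*n - 8.19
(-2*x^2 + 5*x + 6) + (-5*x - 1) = 5 - 2*x^2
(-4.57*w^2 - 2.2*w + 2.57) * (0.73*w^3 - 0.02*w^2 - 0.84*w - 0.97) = -3.3361*w^5 - 1.5146*w^4 + 5.7589*w^3 + 6.2295*w^2 - 0.0247999999999999*w - 2.4929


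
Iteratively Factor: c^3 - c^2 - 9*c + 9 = (c - 3)*(c^2 + 2*c - 3) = (c - 3)*(c - 1)*(c + 3)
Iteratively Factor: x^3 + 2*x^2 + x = (x + 1)*(x^2 + x) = x*(x + 1)*(x + 1)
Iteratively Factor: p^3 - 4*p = (p - 2)*(p^2 + 2*p) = p*(p - 2)*(p + 2)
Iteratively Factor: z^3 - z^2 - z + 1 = (z + 1)*(z^2 - 2*z + 1) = (z - 1)*(z + 1)*(z - 1)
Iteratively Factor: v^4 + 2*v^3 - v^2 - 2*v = (v - 1)*(v^3 + 3*v^2 + 2*v) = (v - 1)*(v + 2)*(v^2 + v) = v*(v - 1)*(v + 2)*(v + 1)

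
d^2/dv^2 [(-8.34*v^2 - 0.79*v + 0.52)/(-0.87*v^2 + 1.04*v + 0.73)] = (7.105427357601e-15*v^4 + 16.287966*v^3 + 29.418876*v^2 + 5.83335*v + 5.903868)/(0.658503*v^6 - 2.361528*v^5 + 1.165365*v^4 + 2.83816*v^3 - 0.977835*v^2 - 1.662648*v - 0.389017)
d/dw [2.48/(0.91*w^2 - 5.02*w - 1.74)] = (12.4496 - 4.5136*w)/(-0.91*w^2 + 5.02*w + 1.74)^2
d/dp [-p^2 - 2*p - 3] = -2*p - 2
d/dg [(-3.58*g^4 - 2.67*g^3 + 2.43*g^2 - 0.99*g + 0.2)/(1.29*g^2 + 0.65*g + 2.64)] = (-9.2364*g^5 - 10.4253*g^4 - 41.2758*g^3 - 18.2898*g^2 + 12.3144*g - 2.7436)/(1.6641*g^4 + 1.677*g^3 + 7.2337*g^2 + 3.432*g + 6.9696)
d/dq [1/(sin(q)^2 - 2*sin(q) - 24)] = 2*(1 - sin(q))*cos(q)/((sin(q) - 6)^2*(sin(q) + 4)^2)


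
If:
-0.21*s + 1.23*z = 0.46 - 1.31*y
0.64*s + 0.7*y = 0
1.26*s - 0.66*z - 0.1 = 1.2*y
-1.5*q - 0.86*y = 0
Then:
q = 0.11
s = 0.22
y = -0.20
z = 0.62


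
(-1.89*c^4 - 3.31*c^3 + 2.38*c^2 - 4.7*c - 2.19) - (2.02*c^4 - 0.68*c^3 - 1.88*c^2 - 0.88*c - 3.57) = -3.91*c^4 - 2.63*c^3 + 4.26*c^2 - 3.82*c + 1.38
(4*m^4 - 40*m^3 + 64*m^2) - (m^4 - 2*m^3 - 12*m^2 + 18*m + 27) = 3*m^4 - 38*m^3 + 76*m^2 - 18*m - 27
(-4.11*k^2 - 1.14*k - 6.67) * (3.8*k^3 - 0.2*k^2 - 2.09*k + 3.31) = -15.618*k^5 - 3.51*k^4 - 16.5281*k^3 - 9.8875*k^2 + 10.1669*k - 22.0777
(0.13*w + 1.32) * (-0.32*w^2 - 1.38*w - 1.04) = -0.0416*w^3 - 0.6018*w^2 - 1.9568*w - 1.3728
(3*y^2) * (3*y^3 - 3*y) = 9*y^5 - 9*y^3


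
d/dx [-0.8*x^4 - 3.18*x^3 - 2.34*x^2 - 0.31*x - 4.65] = -3.2*x^3 - 9.54*x^2 - 4.68*x - 0.31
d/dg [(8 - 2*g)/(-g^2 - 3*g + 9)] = 2*(-g^2 + 8*g + 3)/(g^4 + 6*g^3 - 9*g^2 - 54*g + 81)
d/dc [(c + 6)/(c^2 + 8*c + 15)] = (c^2 + 8*c - 2*(c + 4)*(c + 6) + 15)/(c^2 + 8*c + 15)^2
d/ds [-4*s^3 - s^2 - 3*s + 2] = -12*s^2 - 2*s - 3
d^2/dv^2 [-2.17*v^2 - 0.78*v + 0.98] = -4.34000000000000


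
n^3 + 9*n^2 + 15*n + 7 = (n + 1)^2*(n + 7)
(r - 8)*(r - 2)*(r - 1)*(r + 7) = r^4 - 4*r^3 - 51*r^2 + 166*r - 112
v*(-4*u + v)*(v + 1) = -4*u*v^2 - 4*u*v + v^3 + v^2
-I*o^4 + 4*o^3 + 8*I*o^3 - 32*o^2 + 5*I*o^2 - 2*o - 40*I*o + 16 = (o - 8)*(o + I)*(o + 2*I)*(-I*o + 1)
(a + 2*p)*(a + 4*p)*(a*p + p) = a^3*p + 6*a^2*p^2 + a^2*p + 8*a*p^3 + 6*a*p^2 + 8*p^3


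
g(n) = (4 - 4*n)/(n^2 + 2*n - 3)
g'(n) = (4 - 4*n)*(-2*n - 2)/(n^2 + 2*n - 3)^2 - 4/(n^2 + 2*n - 3) = 4/(n^2 + 6*n + 9)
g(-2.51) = -8.16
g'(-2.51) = 16.66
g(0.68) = -1.09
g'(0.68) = 0.30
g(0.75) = -1.07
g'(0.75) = 0.28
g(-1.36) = -2.44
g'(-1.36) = 1.49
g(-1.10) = -2.11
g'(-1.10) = 1.11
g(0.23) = -1.24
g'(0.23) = 0.38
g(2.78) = -0.69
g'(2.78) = 0.12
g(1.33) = -0.92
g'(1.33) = 0.21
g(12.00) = -0.27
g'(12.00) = 0.02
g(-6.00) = 1.33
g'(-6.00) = 0.44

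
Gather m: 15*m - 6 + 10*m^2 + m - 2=10*m^2 + 16*m - 8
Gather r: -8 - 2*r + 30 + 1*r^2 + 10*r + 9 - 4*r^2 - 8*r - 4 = 27 - 3*r^2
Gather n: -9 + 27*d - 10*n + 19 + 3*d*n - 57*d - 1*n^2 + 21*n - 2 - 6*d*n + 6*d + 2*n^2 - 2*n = -24*d + n^2 + n*(9 - 3*d) + 8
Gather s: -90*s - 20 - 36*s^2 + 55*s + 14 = -36*s^2 - 35*s - 6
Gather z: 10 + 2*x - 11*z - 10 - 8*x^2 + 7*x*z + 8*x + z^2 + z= -8*x^2 + 10*x + z^2 + z*(7*x - 10)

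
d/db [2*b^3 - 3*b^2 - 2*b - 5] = 6*b^2 - 6*b - 2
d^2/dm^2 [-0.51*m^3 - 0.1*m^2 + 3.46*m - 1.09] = -3.06*m - 0.2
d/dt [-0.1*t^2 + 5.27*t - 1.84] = 5.27 - 0.2*t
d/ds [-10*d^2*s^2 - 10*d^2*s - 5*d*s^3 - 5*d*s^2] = 5*d*(-4*d*s - 2*d - 3*s^2 - 2*s)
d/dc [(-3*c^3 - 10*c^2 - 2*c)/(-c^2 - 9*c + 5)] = (3*c^4 + 54*c^3 + 43*c^2 - 100*c - 10)/(c^4 + 18*c^3 + 71*c^2 - 90*c + 25)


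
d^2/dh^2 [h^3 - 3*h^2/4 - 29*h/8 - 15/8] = 6*h - 3/2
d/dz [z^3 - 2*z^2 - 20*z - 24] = 3*z^2 - 4*z - 20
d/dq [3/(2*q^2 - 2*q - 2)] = 3*(1 - 2*q)/(2*(-q^2 + q + 1)^2)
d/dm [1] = 0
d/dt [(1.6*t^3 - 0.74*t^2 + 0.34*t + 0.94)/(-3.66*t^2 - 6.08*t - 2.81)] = (-5.856*t^4 - 19.456*t^3 - 7.7444*t^2 + 11.0396*t + 4.7598)/(13.3956*t^4 + 44.5056*t^3 + 57.5356*t^2 + 34.1696*t + 7.8961)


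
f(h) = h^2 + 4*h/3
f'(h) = 2*h + 4/3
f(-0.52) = -0.42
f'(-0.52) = 0.29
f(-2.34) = 2.36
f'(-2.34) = -3.35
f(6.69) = 53.68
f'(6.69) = 14.71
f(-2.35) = 2.39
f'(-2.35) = -3.37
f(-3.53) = 7.75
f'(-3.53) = -5.73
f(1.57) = 4.56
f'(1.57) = 4.47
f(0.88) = 1.95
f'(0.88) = 3.09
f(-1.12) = -0.24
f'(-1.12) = -0.91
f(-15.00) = 205.00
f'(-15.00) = -28.67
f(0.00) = 0.00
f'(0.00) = 1.33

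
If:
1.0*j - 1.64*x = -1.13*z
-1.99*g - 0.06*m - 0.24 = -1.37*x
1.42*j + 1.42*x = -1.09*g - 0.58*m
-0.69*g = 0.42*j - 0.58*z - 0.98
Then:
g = 0.694132187494307*z + 0.62146124308585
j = 0.240592358640306*z + 1.31236129112086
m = -3.93961662367073*z - 6.34010105792069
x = 0.835727047951406*z + 0.800220299463942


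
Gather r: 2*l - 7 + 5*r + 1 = 2*l + 5*r - 6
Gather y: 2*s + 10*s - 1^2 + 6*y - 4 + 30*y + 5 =12*s + 36*y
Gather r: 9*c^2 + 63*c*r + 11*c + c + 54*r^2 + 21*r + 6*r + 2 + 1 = 9*c^2 + 12*c + 54*r^2 + r*(63*c + 27) + 3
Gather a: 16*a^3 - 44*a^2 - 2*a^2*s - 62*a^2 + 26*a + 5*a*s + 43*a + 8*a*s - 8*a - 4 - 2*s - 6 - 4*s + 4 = 16*a^3 + a^2*(-2*s - 106) + a*(13*s + 61) - 6*s - 6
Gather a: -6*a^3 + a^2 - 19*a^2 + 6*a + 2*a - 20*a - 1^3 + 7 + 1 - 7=-6*a^3 - 18*a^2 - 12*a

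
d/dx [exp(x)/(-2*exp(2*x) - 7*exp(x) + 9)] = (2*exp(2*x) + 9)*exp(x)/(4*exp(4*x) + 28*exp(3*x) + 13*exp(2*x) - 126*exp(x) + 81)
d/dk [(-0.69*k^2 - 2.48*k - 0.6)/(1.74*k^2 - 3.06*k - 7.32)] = (6.4266*k^2 + 12.1896*k + 16.3176)/(3.0276*k^4 - 10.6488*k^3 - 16.11*k^2 + 44.7984*k + 53.5824)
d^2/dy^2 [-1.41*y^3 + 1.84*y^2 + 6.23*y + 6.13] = 3.68 - 8.46*y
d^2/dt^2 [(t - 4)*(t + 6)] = 2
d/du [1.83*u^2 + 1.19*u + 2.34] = 3.66*u + 1.19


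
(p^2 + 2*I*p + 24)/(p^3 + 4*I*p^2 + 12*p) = (p - 4*I)/(p*(p - 2*I))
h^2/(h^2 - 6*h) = h/(h - 6)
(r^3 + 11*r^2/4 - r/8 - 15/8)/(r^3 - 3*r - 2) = (r^2 + 7*r/4 - 15/8)/(r^2 - r - 2)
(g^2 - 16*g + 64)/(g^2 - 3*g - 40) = (g - 8)/(g + 5)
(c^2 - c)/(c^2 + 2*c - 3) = c/(c + 3)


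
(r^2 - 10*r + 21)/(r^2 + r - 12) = (r - 7)/(r + 4)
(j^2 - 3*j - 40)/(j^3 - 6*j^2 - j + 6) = (j^2 - 3*j - 40)/(j^3 - 6*j^2 - j + 6)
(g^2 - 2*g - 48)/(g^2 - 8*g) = (g + 6)/g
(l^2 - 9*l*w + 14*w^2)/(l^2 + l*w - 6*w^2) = (l - 7*w)/(l + 3*w)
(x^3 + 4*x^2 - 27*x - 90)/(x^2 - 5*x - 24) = (x^2 + x - 30)/(x - 8)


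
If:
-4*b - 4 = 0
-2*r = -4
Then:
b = -1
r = 2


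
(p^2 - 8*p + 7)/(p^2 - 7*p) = (p - 1)/p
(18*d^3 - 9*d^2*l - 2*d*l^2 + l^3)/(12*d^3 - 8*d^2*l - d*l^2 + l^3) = (3*d - l)/(2*d - l)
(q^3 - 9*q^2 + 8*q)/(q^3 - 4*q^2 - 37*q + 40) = q/(q + 5)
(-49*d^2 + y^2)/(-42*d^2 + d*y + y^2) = (-7*d + y)/(-6*d + y)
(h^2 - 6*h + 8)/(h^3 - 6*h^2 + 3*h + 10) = (h - 4)/(h^2 - 4*h - 5)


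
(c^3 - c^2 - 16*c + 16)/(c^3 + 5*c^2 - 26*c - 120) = (c^2 - 5*c + 4)/(c^2 + c - 30)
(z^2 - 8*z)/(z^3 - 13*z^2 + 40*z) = 1/(z - 5)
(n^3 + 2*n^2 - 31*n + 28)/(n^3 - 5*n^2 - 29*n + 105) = (n^3 + 2*n^2 - 31*n + 28)/(n^3 - 5*n^2 - 29*n + 105)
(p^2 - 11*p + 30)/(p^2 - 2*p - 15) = (p - 6)/(p + 3)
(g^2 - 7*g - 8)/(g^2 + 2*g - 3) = (g^2 - 7*g - 8)/(g^2 + 2*g - 3)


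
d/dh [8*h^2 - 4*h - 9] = 16*h - 4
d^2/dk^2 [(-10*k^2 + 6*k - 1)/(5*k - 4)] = -130/(125*k^3 - 300*k^2 + 240*k - 64)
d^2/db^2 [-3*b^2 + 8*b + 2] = -6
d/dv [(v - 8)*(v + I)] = 2*v - 8 + I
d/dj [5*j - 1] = 5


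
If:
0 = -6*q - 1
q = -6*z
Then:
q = -1/6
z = 1/36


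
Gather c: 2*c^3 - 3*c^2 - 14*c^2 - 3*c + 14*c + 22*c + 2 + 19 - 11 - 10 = 2*c^3 - 17*c^2 + 33*c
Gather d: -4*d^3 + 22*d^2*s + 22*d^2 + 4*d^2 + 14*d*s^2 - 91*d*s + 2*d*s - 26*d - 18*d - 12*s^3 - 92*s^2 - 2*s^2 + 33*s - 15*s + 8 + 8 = -4*d^3 + d^2*(22*s + 26) + d*(14*s^2 - 89*s - 44) - 12*s^3 - 94*s^2 + 18*s + 16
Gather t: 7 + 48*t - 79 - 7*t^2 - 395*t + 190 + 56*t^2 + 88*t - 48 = 49*t^2 - 259*t + 70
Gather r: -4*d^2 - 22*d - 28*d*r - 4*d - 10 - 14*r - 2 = -4*d^2 - 26*d + r*(-28*d - 14) - 12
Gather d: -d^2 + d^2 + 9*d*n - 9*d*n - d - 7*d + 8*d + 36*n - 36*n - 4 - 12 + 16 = 0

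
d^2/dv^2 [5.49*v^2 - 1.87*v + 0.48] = 10.9800000000000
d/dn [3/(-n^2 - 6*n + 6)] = 6*(n + 3)/(n^2 + 6*n - 6)^2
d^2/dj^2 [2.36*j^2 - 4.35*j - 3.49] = 4.72000000000000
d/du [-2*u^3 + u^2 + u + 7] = -6*u^2 + 2*u + 1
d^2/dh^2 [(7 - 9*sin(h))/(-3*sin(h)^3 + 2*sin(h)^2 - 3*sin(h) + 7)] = (-324*sin(h)^7 + 729*sin(h)^6 + 312*sin(h)^5 - 3353*sin(h)^4 + 2535*sin(h)^3 + 1204*sin(h)^2 - 1680*sin(h) + 448)/(3*sin(h)^3 - 2*sin(h)^2 + 3*sin(h) - 7)^3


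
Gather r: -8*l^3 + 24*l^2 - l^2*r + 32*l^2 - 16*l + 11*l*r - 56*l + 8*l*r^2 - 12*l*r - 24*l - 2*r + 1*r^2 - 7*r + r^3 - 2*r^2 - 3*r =-8*l^3 + 56*l^2 - 96*l + r^3 + r^2*(8*l - 1) + r*(-l^2 - l - 12)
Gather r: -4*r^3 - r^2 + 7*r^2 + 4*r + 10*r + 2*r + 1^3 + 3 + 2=-4*r^3 + 6*r^2 + 16*r + 6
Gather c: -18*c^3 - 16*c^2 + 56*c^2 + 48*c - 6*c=-18*c^3 + 40*c^2 + 42*c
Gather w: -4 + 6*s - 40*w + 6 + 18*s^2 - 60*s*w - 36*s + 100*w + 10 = 18*s^2 - 30*s + w*(60 - 60*s) + 12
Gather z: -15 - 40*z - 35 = -40*z - 50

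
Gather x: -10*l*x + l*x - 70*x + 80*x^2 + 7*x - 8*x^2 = 72*x^2 + x*(-9*l - 63)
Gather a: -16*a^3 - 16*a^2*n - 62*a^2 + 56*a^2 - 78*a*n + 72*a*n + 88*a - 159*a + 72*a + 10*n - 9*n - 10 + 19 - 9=-16*a^3 + a^2*(-16*n - 6) + a*(1 - 6*n) + n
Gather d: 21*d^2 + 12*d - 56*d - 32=21*d^2 - 44*d - 32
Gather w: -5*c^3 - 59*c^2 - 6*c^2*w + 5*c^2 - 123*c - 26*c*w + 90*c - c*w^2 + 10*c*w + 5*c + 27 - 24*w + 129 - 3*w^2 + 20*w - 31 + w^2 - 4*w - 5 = -5*c^3 - 54*c^2 - 28*c + w^2*(-c - 2) + w*(-6*c^2 - 16*c - 8) + 120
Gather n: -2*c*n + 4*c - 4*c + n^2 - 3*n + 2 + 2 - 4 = n^2 + n*(-2*c - 3)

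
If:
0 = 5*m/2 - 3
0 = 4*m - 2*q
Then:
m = 6/5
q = 12/5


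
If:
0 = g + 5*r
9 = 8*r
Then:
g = -45/8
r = 9/8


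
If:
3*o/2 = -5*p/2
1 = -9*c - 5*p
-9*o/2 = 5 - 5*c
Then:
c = -13/17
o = -100/51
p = 20/17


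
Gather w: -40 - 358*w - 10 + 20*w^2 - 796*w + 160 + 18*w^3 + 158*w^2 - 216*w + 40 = 18*w^3 + 178*w^2 - 1370*w + 150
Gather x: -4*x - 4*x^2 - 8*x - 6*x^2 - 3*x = -10*x^2 - 15*x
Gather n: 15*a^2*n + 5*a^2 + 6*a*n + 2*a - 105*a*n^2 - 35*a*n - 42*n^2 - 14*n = 5*a^2 + 2*a + n^2*(-105*a - 42) + n*(15*a^2 - 29*a - 14)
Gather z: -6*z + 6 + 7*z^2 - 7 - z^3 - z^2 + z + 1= -z^3 + 6*z^2 - 5*z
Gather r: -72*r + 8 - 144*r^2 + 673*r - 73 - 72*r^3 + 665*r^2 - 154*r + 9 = -72*r^3 + 521*r^2 + 447*r - 56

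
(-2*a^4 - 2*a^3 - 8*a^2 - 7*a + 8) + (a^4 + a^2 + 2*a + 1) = -a^4 - 2*a^3 - 7*a^2 - 5*a + 9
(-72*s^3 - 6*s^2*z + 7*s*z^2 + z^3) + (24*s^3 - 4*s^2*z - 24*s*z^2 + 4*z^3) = -48*s^3 - 10*s^2*z - 17*s*z^2 + 5*z^3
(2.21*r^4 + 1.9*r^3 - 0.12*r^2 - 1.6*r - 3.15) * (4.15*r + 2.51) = 9.1715*r^5 + 13.4321*r^4 + 4.271*r^3 - 6.9412*r^2 - 17.0885*r - 7.9065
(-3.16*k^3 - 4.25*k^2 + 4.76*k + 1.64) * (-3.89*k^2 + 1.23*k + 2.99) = 12.2924*k^5 + 12.6457*k^4 - 33.1923*k^3 - 13.2323*k^2 + 16.2496*k + 4.9036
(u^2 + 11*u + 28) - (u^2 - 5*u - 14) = 16*u + 42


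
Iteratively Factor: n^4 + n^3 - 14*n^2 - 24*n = (n)*(n^3 + n^2 - 14*n - 24) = n*(n + 3)*(n^2 - 2*n - 8) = n*(n + 2)*(n + 3)*(n - 4)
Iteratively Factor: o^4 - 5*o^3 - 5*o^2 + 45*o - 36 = (o - 3)*(o^3 - 2*o^2 - 11*o + 12) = (o - 4)*(o - 3)*(o^2 + 2*o - 3) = (o - 4)*(o - 3)*(o + 3)*(o - 1)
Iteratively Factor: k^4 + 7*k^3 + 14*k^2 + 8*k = (k + 1)*(k^3 + 6*k^2 + 8*k) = (k + 1)*(k + 4)*(k^2 + 2*k) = k*(k + 1)*(k + 4)*(k + 2)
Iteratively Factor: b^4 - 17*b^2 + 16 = (b + 1)*(b^3 - b^2 - 16*b + 16) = (b + 1)*(b + 4)*(b^2 - 5*b + 4) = (b - 1)*(b + 1)*(b + 4)*(b - 4)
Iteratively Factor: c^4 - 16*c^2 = (c - 4)*(c^3 + 4*c^2) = (c - 4)*(c + 4)*(c^2) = c*(c - 4)*(c + 4)*(c)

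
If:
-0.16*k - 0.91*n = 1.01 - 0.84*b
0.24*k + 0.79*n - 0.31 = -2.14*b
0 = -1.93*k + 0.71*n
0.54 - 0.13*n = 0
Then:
No Solution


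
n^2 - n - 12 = (n - 4)*(n + 3)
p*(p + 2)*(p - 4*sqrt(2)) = p^3 - 4*sqrt(2)*p^2 + 2*p^2 - 8*sqrt(2)*p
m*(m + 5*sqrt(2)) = m^2 + 5*sqrt(2)*m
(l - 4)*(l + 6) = l^2 + 2*l - 24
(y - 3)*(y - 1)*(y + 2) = y^3 - 2*y^2 - 5*y + 6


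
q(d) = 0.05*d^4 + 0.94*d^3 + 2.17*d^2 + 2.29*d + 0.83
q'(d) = 0.2*d^3 + 2.82*d^2 + 4.34*d + 2.29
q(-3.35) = -11.53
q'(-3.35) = 11.88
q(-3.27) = -10.61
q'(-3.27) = 11.26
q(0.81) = 4.63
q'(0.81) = 7.76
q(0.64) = 3.44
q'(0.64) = 6.28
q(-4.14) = -23.47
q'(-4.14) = 18.46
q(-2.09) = -2.10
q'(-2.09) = 3.71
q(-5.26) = -49.70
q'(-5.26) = 28.38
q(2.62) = 40.99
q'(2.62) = 36.62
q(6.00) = 360.53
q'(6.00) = 173.05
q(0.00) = 0.83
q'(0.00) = 2.29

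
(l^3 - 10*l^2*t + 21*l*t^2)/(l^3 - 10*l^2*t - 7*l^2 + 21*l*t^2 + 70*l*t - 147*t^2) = l/(l - 7)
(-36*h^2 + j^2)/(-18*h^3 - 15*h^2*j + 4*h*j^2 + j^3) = (6*h - j)/(3*h^2 + 2*h*j - j^2)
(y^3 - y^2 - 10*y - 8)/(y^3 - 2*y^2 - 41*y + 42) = (y^3 - y^2 - 10*y - 8)/(y^3 - 2*y^2 - 41*y + 42)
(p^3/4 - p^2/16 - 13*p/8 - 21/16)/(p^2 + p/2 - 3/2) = (4*p^3 - p^2 - 26*p - 21)/(8*(2*p^2 + p - 3))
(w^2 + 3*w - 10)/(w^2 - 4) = (w + 5)/(w + 2)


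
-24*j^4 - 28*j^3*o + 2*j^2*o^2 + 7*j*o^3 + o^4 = (-2*j + o)*(j + o)*(2*j + o)*(6*j + o)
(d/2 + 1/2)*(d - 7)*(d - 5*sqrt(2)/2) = d^3/2 - 3*d^2 - 5*sqrt(2)*d^2/4 - 7*d/2 + 15*sqrt(2)*d/2 + 35*sqrt(2)/4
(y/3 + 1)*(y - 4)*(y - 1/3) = y^3/3 - 4*y^2/9 - 35*y/9 + 4/3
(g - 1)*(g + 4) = g^2 + 3*g - 4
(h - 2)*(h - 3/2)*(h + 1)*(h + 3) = h^4 + h^3/2 - 8*h^2 + 3*h/2 + 9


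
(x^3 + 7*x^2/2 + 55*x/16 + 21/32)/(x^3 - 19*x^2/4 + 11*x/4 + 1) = (8*x^2 + 26*x + 21)/(8*(x^2 - 5*x + 4))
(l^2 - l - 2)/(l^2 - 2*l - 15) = (-l^2 + l + 2)/(-l^2 + 2*l + 15)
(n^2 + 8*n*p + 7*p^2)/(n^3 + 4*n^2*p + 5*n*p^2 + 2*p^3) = (n + 7*p)/(n^2 + 3*n*p + 2*p^2)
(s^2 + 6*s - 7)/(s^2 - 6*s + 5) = (s + 7)/(s - 5)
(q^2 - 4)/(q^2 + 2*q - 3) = (q^2 - 4)/(q^2 + 2*q - 3)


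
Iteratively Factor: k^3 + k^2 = (k)*(k^2 + k) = k^2*(k + 1)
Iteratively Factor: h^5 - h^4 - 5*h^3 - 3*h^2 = (h)*(h^4 - h^3 - 5*h^2 - 3*h) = h*(h + 1)*(h^3 - 2*h^2 - 3*h) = h*(h + 1)^2*(h^2 - 3*h) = h*(h - 3)*(h + 1)^2*(h)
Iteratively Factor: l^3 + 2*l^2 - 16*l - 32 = (l + 4)*(l^2 - 2*l - 8) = (l + 2)*(l + 4)*(l - 4)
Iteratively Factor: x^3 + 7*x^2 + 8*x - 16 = (x + 4)*(x^2 + 3*x - 4) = (x + 4)^2*(x - 1)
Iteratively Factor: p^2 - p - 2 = (p + 1)*(p - 2)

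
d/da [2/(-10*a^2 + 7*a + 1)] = 2*(20*a - 7)/(-10*a^2 + 7*a + 1)^2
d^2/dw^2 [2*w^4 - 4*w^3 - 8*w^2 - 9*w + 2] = 24*w^2 - 24*w - 16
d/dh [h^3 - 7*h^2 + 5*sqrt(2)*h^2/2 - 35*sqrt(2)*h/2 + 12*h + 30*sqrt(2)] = 3*h^2 - 14*h + 5*sqrt(2)*h - 35*sqrt(2)/2 + 12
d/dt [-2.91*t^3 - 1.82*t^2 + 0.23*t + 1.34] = -8.73*t^2 - 3.64*t + 0.23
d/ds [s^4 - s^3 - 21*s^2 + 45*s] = 4*s^3 - 3*s^2 - 42*s + 45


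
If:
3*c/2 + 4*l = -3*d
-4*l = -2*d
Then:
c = -20*l/3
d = 2*l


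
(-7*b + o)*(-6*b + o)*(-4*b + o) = -168*b^3 + 94*b^2*o - 17*b*o^2 + o^3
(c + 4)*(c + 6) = c^2 + 10*c + 24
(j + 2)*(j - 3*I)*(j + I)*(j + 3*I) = j^4 + 2*j^3 + I*j^3 + 9*j^2 + 2*I*j^2 + 18*j + 9*I*j + 18*I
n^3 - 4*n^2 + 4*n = n*(n - 2)^2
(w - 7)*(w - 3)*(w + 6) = w^3 - 4*w^2 - 39*w + 126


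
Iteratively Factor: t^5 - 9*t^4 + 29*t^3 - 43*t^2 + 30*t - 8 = (t - 1)*(t^4 - 8*t^3 + 21*t^2 - 22*t + 8) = (t - 1)^2*(t^3 - 7*t^2 + 14*t - 8) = (t - 4)*(t - 1)^2*(t^2 - 3*t + 2) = (t - 4)*(t - 2)*(t - 1)^2*(t - 1)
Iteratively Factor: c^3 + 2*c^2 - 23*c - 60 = (c + 4)*(c^2 - 2*c - 15) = (c - 5)*(c + 4)*(c + 3)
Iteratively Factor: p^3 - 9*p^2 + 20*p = (p)*(p^2 - 9*p + 20) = p*(p - 4)*(p - 5)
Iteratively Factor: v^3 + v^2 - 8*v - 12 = (v - 3)*(v^2 + 4*v + 4) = (v - 3)*(v + 2)*(v + 2)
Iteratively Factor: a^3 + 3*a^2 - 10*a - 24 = (a - 3)*(a^2 + 6*a + 8) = (a - 3)*(a + 2)*(a + 4)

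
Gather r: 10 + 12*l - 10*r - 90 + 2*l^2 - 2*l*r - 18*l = 2*l^2 - 6*l + r*(-2*l - 10) - 80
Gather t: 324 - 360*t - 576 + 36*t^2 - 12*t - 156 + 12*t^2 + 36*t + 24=48*t^2 - 336*t - 384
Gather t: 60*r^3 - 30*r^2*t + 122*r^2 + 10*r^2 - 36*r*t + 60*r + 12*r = 60*r^3 + 132*r^2 + 72*r + t*(-30*r^2 - 36*r)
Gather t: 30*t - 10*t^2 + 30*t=-10*t^2 + 60*t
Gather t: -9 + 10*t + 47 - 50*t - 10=28 - 40*t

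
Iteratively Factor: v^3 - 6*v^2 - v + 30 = (v + 2)*(v^2 - 8*v + 15) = (v - 3)*(v + 2)*(v - 5)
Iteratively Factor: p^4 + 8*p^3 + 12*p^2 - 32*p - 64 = (p - 2)*(p^3 + 10*p^2 + 32*p + 32) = (p - 2)*(p + 4)*(p^2 + 6*p + 8) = (p - 2)*(p + 2)*(p + 4)*(p + 4)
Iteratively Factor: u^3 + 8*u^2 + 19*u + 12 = (u + 1)*(u^2 + 7*u + 12) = (u + 1)*(u + 4)*(u + 3)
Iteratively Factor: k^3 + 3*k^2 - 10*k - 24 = (k + 4)*(k^2 - k - 6) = (k - 3)*(k + 4)*(k + 2)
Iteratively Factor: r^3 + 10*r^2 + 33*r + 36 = (r + 3)*(r^2 + 7*r + 12) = (r + 3)*(r + 4)*(r + 3)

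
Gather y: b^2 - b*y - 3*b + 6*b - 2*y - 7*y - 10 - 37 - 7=b^2 + 3*b + y*(-b - 9) - 54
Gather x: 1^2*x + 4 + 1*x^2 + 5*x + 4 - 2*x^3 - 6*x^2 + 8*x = -2*x^3 - 5*x^2 + 14*x + 8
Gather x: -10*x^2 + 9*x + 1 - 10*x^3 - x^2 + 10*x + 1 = -10*x^3 - 11*x^2 + 19*x + 2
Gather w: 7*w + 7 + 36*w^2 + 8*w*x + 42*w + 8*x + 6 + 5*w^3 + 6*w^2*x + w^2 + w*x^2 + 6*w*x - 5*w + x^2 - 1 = 5*w^3 + w^2*(6*x + 37) + w*(x^2 + 14*x + 44) + x^2 + 8*x + 12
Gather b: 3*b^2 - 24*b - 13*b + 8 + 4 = 3*b^2 - 37*b + 12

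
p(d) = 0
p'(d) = 0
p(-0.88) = 0.00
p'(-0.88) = 0.00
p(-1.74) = 0.00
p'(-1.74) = 0.00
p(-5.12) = 0.00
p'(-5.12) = 0.00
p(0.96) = 0.00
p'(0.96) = 0.00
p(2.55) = 0.00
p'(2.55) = 0.00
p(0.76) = 0.00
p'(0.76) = 0.00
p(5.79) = 0.00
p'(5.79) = 0.00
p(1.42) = 0.00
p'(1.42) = 0.00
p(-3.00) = 0.00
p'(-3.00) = 0.00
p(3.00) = 0.00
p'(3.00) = 0.00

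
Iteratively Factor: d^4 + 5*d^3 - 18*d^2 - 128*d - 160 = (d + 4)*(d^3 + d^2 - 22*d - 40) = (d + 4)^2*(d^2 - 3*d - 10) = (d - 5)*(d + 4)^2*(d + 2)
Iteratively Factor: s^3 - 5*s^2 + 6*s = (s - 3)*(s^2 - 2*s) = s*(s - 3)*(s - 2)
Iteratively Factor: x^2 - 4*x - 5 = (x - 5)*(x + 1)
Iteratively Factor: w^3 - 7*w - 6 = (w - 3)*(w^2 + 3*w + 2) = (w - 3)*(w + 1)*(w + 2)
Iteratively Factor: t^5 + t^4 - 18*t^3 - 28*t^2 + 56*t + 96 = (t - 2)*(t^4 + 3*t^3 - 12*t^2 - 52*t - 48) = (t - 4)*(t - 2)*(t^3 + 7*t^2 + 16*t + 12) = (t - 4)*(t - 2)*(t + 3)*(t^2 + 4*t + 4) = (t - 4)*(t - 2)*(t + 2)*(t + 3)*(t + 2)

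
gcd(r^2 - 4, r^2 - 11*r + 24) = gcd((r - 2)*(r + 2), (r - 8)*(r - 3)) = 1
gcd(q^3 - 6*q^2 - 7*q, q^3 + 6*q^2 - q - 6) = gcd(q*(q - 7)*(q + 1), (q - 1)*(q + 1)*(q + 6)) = q + 1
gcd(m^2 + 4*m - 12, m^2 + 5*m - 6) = m + 6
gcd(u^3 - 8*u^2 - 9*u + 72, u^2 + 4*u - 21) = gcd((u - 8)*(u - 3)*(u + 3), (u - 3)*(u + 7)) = u - 3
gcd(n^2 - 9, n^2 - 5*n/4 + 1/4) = 1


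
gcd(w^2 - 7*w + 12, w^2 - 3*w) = w - 3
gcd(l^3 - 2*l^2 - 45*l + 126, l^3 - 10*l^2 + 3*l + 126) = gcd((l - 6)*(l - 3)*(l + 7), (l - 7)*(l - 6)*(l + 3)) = l - 6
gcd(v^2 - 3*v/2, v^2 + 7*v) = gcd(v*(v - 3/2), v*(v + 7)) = v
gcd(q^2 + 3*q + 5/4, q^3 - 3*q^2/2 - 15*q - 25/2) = q + 5/2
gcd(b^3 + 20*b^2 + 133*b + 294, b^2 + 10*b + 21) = b + 7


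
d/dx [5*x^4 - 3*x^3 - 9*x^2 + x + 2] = 20*x^3 - 9*x^2 - 18*x + 1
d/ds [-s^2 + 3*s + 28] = 3 - 2*s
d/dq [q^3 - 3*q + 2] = 3*q^2 - 3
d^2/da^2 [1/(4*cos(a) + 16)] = (sin(a)^2 + 4*cos(a) + 1)/(4*(cos(a) + 4)^3)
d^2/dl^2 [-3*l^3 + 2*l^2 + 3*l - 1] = 4 - 18*l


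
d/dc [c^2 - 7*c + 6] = 2*c - 7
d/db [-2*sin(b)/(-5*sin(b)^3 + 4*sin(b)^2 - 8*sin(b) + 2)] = 4*(-5*sin(b)^3 + 2*sin(b)^2 - 1)*cos(b)/(5*sin(b)^3 - 4*sin(b)^2 + 8*sin(b) - 2)^2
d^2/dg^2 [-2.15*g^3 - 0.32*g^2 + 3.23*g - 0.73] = -12.9*g - 0.64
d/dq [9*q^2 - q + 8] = 18*q - 1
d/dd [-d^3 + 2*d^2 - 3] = d*(4 - 3*d)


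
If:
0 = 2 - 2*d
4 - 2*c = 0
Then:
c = 2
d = 1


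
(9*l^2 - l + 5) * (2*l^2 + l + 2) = 18*l^4 + 7*l^3 + 27*l^2 + 3*l + 10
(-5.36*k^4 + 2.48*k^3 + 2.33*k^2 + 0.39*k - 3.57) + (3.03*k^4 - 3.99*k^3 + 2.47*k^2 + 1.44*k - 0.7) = -2.33*k^4 - 1.51*k^3 + 4.8*k^2 + 1.83*k - 4.27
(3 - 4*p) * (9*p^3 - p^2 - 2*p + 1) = -36*p^4 + 31*p^3 + 5*p^2 - 10*p + 3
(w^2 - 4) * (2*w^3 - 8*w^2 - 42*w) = 2*w^5 - 8*w^4 - 50*w^3 + 32*w^2 + 168*w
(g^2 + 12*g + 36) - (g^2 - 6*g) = 18*g + 36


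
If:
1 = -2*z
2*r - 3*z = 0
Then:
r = -3/4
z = -1/2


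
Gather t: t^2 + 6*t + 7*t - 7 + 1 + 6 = t^2 + 13*t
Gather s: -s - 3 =-s - 3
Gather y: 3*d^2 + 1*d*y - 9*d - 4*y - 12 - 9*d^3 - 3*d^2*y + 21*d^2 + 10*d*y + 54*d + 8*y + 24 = -9*d^3 + 24*d^2 + 45*d + y*(-3*d^2 + 11*d + 4) + 12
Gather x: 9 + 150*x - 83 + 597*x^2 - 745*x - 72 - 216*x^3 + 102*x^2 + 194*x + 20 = -216*x^3 + 699*x^2 - 401*x - 126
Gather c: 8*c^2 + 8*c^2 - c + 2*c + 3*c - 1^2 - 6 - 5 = 16*c^2 + 4*c - 12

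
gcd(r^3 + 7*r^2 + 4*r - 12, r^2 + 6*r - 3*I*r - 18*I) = r + 6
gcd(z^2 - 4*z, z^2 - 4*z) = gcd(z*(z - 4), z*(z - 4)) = z^2 - 4*z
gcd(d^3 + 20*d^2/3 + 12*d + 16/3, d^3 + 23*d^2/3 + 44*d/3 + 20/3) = d^2 + 8*d/3 + 4/3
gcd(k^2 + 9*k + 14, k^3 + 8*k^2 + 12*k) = k + 2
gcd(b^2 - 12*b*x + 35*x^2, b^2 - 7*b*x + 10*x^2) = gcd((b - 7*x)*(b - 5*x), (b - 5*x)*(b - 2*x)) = -b + 5*x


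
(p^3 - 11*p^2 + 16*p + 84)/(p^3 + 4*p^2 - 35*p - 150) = (p^2 - 5*p - 14)/(p^2 + 10*p + 25)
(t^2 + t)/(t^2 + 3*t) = (t + 1)/(t + 3)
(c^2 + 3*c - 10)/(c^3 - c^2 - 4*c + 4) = (c + 5)/(c^2 + c - 2)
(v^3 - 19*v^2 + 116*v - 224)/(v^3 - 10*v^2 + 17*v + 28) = (v - 8)/(v + 1)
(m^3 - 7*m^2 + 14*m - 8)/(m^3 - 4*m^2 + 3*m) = (m^2 - 6*m + 8)/(m*(m - 3))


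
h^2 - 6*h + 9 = (h - 3)^2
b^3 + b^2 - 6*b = b*(b - 2)*(b + 3)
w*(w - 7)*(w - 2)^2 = w^4 - 11*w^3 + 32*w^2 - 28*w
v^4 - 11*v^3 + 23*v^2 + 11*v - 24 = (v - 8)*(v - 3)*(v - 1)*(v + 1)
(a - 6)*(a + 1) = a^2 - 5*a - 6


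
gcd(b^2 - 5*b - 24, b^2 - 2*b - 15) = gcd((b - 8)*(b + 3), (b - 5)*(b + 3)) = b + 3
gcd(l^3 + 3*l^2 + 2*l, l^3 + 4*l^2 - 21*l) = l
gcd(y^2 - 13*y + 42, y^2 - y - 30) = y - 6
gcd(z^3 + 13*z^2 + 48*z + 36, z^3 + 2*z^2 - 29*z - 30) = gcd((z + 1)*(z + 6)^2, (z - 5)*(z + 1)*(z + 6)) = z^2 + 7*z + 6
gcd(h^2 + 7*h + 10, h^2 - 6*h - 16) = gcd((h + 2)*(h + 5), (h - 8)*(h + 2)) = h + 2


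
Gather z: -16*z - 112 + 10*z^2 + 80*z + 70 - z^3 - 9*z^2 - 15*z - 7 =-z^3 + z^2 + 49*z - 49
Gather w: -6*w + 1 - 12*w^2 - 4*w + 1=-12*w^2 - 10*w + 2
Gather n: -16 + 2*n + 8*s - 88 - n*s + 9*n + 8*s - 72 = n*(11 - s) + 16*s - 176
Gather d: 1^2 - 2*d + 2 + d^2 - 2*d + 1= d^2 - 4*d + 4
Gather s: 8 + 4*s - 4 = 4*s + 4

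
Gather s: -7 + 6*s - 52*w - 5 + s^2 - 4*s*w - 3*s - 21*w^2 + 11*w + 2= s^2 + s*(3 - 4*w) - 21*w^2 - 41*w - 10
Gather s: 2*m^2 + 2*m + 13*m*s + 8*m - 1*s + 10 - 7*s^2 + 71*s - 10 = 2*m^2 + 10*m - 7*s^2 + s*(13*m + 70)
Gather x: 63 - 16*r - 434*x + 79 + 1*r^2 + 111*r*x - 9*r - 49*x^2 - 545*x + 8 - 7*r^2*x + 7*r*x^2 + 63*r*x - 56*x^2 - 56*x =r^2 - 25*r + x^2*(7*r - 105) + x*(-7*r^2 + 174*r - 1035) + 150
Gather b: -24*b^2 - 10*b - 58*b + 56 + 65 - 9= -24*b^2 - 68*b + 112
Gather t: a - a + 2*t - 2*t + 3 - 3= 0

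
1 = 1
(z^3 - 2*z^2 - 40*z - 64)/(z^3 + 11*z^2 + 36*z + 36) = (z^2 - 4*z - 32)/(z^2 + 9*z + 18)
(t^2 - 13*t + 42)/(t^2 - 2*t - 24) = (t - 7)/(t + 4)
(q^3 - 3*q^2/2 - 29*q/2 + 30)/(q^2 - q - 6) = (q^2 + 3*q/2 - 10)/(q + 2)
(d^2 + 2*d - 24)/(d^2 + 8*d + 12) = (d - 4)/(d + 2)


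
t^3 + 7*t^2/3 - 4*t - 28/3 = (t - 2)*(t + 2)*(t + 7/3)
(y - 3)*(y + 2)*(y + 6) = y^3 + 5*y^2 - 12*y - 36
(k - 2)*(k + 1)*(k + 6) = k^3 + 5*k^2 - 8*k - 12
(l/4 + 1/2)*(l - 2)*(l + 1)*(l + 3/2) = l^4/4 + 5*l^3/8 - 5*l^2/8 - 5*l/2 - 3/2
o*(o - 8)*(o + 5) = o^3 - 3*o^2 - 40*o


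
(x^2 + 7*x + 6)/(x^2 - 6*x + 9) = (x^2 + 7*x + 6)/(x^2 - 6*x + 9)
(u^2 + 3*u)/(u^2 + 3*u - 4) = u*(u + 3)/(u^2 + 3*u - 4)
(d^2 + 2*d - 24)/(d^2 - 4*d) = (d + 6)/d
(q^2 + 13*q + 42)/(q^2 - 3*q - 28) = (q^2 + 13*q + 42)/(q^2 - 3*q - 28)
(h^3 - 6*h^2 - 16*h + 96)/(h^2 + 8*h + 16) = (h^2 - 10*h + 24)/(h + 4)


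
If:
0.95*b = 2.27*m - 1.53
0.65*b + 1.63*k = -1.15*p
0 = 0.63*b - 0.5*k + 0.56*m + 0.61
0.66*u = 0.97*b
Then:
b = 0.680412371134021*u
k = 1.17624415277715*u + 1.97488986784141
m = 0.284754076025251*u + 0.674008810572687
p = -2.05177913935988*u - 2.79919172572304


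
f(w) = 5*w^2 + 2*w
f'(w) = 10*w + 2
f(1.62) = 16.36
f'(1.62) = 18.20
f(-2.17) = 19.20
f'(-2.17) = -19.70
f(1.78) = 19.40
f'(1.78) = 19.80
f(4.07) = 90.96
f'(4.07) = 42.70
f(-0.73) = 1.20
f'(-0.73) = -5.30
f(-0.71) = 1.10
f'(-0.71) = -5.10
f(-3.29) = 47.54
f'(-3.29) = -30.90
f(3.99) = 87.58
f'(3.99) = 41.90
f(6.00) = 192.00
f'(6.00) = 62.00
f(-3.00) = 39.00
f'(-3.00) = -28.00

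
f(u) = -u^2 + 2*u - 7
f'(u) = 2 - 2*u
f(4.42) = -17.70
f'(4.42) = -6.84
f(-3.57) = -26.88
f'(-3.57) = 9.14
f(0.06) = -6.88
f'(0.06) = 1.88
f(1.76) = -6.58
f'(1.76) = -1.52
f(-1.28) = -11.20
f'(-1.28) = 4.56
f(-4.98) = -41.76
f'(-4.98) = 11.96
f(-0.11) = -7.23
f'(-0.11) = 2.22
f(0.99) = -6.00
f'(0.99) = 0.02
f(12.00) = -127.00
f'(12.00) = -22.00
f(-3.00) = -22.00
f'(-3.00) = 8.00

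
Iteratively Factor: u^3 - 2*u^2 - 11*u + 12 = (u - 4)*(u^2 + 2*u - 3) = (u - 4)*(u - 1)*(u + 3)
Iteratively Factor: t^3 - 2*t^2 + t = (t - 1)*(t^2 - t) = (t - 1)^2*(t)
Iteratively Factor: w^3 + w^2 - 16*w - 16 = (w + 1)*(w^2 - 16) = (w + 1)*(w + 4)*(w - 4)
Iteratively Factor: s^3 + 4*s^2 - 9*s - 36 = (s + 3)*(s^2 + s - 12) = (s + 3)*(s + 4)*(s - 3)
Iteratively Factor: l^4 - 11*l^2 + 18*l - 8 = (l + 4)*(l^3 - 4*l^2 + 5*l - 2) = (l - 1)*(l + 4)*(l^2 - 3*l + 2) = (l - 1)^2*(l + 4)*(l - 2)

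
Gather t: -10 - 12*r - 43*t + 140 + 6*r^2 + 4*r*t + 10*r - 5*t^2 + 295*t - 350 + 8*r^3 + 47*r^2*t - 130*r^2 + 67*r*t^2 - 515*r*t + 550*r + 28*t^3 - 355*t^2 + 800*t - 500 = 8*r^3 - 124*r^2 + 548*r + 28*t^3 + t^2*(67*r - 360) + t*(47*r^2 - 511*r + 1052) - 720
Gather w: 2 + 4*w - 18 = 4*w - 16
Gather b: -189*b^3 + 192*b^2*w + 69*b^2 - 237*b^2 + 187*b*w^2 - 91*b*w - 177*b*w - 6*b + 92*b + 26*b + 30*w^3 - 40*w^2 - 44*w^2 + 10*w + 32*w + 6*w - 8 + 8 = -189*b^3 + b^2*(192*w - 168) + b*(187*w^2 - 268*w + 112) + 30*w^3 - 84*w^2 + 48*w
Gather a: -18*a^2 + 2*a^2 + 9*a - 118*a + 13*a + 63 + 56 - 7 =-16*a^2 - 96*a + 112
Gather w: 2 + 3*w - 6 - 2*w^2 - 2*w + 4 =-2*w^2 + w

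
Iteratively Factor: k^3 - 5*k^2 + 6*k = (k)*(k^2 - 5*k + 6) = k*(k - 2)*(k - 3)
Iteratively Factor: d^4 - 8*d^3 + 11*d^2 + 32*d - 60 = (d - 2)*(d^3 - 6*d^2 - d + 30) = (d - 3)*(d - 2)*(d^2 - 3*d - 10) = (d - 5)*(d - 3)*(d - 2)*(d + 2)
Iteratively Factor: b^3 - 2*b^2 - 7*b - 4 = (b + 1)*(b^2 - 3*b - 4) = (b + 1)^2*(b - 4)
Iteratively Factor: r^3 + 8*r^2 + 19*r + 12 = (r + 4)*(r^2 + 4*r + 3) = (r + 3)*(r + 4)*(r + 1)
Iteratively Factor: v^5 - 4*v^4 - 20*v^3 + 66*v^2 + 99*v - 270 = (v - 3)*(v^4 - v^3 - 23*v^2 - 3*v + 90) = (v - 3)*(v - 2)*(v^3 + v^2 - 21*v - 45) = (v - 5)*(v - 3)*(v - 2)*(v^2 + 6*v + 9) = (v - 5)*(v - 3)*(v - 2)*(v + 3)*(v + 3)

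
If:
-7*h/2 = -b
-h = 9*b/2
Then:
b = 0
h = 0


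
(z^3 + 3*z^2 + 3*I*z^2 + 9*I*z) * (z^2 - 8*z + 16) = z^5 - 5*z^4 + 3*I*z^4 - 8*z^3 - 15*I*z^3 + 48*z^2 - 24*I*z^2 + 144*I*z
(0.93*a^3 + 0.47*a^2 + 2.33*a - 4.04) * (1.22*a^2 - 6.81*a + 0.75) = 1.1346*a^5 - 5.7599*a^4 + 0.3394*a^3 - 20.4436*a^2 + 29.2599*a - 3.03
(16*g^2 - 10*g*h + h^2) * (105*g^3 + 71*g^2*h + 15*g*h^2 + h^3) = 1680*g^5 + 86*g^4*h - 365*g^3*h^2 - 63*g^2*h^3 + 5*g*h^4 + h^5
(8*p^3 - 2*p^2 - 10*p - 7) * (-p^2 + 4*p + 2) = -8*p^5 + 34*p^4 + 18*p^3 - 37*p^2 - 48*p - 14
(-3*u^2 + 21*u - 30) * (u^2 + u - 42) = -3*u^4 + 18*u^3 + 117*u^2 - 912*u + 1260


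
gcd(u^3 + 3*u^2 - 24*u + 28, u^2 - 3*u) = 1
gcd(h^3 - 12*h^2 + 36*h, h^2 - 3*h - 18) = h - 6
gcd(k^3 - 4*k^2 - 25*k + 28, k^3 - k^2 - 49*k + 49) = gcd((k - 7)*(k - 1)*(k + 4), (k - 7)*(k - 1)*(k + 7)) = k^2 - 8*k + 7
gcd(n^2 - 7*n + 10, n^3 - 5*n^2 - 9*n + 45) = n - 5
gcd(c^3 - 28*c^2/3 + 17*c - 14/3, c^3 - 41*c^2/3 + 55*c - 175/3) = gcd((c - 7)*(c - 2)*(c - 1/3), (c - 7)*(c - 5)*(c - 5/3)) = c - 7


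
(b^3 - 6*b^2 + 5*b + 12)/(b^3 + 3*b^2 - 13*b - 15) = (b - 4)/(b + 5)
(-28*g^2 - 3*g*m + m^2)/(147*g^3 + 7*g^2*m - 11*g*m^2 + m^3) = (-4*g - m)/(21*g^2 + 4*g*m - m^2)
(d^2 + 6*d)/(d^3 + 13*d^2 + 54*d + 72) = d/(d^2 + 7*d + 12)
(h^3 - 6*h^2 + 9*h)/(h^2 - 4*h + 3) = h*(h - 3)/(h - 1)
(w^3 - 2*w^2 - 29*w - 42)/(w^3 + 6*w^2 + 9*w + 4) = (w^3 - 2*w^2 - 29*w - 42)/(w^3 + 6*w^2 + 9*w + 4)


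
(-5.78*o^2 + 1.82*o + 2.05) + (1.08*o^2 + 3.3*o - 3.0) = -4.7*o^2 + 5.12*o - 0.95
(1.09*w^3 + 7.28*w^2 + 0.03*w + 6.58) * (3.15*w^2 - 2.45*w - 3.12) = 3.4335*w^5 + 20.2615*w^4 - 21.1423*w^3 - 2.0601*w^2 - 16.2146*w - 20.5296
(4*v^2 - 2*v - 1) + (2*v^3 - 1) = 2*v^3 + 4*v^2 - 2*v - 2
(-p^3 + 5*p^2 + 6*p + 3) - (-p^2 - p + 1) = -p^3 + 6*p^2 + 7*p + 2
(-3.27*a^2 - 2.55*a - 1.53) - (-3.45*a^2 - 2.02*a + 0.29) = 0.18*a^2 - 0.53*a - 1.82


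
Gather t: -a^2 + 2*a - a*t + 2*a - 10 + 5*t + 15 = -a^2 + 4*a + t*(5 - a) + 5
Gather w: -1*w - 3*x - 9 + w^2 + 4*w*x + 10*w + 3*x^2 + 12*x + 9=w^2 + w*(4*x + 9) + 3*x^2 + 9*x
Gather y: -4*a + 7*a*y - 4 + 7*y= -4*a + y*(7*a + 7) - 4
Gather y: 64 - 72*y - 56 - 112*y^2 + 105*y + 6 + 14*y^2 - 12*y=-98*y^2 + 21*y + 14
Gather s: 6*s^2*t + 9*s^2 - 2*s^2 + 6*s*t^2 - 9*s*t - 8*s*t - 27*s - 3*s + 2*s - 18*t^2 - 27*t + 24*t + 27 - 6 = s^2*(6*t + 7) + s*(6*t^2 - 17*t - 28) - 18*t^2 - 3*t + 21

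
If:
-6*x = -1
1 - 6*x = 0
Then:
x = 1/6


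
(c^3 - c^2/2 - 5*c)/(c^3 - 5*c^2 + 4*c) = (c^2 - c/2 - 5)/(c^2 - 5*c + 4)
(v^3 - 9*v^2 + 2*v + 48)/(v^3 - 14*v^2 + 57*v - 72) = (v + 2)/(v - 3)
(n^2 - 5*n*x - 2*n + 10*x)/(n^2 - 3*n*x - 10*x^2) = (n - 2)/(n + 2*x)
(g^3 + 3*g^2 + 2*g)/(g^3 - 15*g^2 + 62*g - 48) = g*(g^2 + 3*g + 2)/(g^3 - 15*g^2 + 62*g - 48)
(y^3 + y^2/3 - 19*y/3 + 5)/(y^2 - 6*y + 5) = (y^2 + 4*y/3 - 5)/(y - 5)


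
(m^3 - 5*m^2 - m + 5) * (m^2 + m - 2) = m^5 - 4*m^4 - 8*m^3 + 14*m^2 + 7*m - 10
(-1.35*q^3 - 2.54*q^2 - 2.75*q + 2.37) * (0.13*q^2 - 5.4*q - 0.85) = -0.1755*q^5 + 6.9598*q^4 + 14.506*q^3 + 17.3171*q^2 - 10.4605*q - 2.0145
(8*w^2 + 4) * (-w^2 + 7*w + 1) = -8*w^4 + 56*w^3 + 4*w^2 + 28*w + 4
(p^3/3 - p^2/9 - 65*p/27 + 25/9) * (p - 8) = p^4/3 - 25*p^3/9 - 41*p^2/27 + 595*p/27 - 200/9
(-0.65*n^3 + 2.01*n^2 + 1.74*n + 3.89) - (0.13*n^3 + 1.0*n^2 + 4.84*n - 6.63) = -0.78*n^3 + 1.01*n^2 - 3.1*n + 10.52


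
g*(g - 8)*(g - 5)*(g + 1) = g^4 - 12*g^3 + 27*g^2 + 40*g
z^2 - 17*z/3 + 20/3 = (z - 4)*(z - 5/3)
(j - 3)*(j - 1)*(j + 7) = j^3 + 3*j^2 - 25*j + 21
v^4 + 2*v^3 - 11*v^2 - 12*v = v*(v - 3)*(v + 1)*(v + 4)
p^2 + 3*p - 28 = (p - 4)*(p + 7)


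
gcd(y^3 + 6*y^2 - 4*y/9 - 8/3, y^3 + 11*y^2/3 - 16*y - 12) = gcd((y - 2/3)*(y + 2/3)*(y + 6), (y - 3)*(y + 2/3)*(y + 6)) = y^2 + 20*y/3 + 4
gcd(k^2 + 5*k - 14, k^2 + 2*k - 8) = k - 2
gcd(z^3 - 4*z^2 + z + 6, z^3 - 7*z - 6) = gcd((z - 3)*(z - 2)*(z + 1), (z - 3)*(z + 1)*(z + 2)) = z^2 - 2*z - 3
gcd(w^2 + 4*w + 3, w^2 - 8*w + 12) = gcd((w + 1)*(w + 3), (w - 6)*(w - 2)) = 1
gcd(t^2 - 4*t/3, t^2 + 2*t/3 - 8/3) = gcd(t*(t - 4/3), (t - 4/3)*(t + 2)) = t - 4/3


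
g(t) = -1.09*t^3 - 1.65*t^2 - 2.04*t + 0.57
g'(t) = -3.27*t^2 - 3.3*t - 2.04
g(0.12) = 0.30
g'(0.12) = -2.48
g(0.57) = -1.33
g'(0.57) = -4.98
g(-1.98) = 6.60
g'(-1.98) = -8.33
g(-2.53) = 12.82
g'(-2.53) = -14.62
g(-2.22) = 8.89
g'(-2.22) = -10.83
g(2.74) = -39.83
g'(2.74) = -35.63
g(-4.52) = 76.74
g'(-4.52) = -53.93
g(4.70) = -158.63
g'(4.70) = -89.78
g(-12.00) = 1670.97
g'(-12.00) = -433.32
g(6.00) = -306.51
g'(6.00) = -139.56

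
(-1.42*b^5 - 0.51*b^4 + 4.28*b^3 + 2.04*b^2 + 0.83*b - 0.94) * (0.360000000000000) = -0.5112*b^5 - 0.1836*b^4 + 1.5408*b^3 + 0.7344*b^2 + 0.2988*b - 0.3384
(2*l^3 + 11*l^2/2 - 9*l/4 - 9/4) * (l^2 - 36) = 2*l^5 + 11*l^4/2 - 297*l^3/4 - 801*l^2/4 + 81*l + 81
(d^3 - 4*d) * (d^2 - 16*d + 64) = d^5 - 16*d^4 + 60*d^3 + 64*d^2 - 256*d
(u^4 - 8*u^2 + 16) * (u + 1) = u^5 + u^4 - 8*u^3 - 8*u^2 + 16*u + 16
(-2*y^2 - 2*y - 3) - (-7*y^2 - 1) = 5*y^2 - 2*y - 2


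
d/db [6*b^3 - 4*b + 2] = 18*b^2 - 4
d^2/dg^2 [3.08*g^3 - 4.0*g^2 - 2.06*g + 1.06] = 18.48*g - 8.0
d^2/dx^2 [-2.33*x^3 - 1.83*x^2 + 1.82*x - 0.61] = -13.98*x - 3.66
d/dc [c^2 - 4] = 2*c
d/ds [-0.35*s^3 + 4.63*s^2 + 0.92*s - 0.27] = -1.05*s^2 + 9.26*s + 0.92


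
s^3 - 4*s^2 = s^2*(s - 4)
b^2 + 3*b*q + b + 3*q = (b + 1)*(b + 3*q)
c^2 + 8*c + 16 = (c + 4)^2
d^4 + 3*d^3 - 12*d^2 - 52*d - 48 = (d - 4)*(d + 2)^2*(d + 3)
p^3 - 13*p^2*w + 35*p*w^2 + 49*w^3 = (p - 7*w)^2*(p + w)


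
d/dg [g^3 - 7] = 3*g^2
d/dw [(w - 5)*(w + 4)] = 2*w - 1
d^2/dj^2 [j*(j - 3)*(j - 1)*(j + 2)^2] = 20*j^3 - 54*j - 8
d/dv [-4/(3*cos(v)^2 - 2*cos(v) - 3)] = 8*(1 - 3*cos(v))*sin(v)/(3*sin(v)^2 + 2*cos(v))^2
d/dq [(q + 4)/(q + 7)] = 3/(q + 7)^2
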